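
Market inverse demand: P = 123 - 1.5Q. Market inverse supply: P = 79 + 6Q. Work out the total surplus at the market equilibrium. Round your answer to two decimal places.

Equilibrium: 123 - 1.5Q = 79 + 6Q, so Q* = 5.8667 and P* = 114.2.
CS = (1/2)(5.8667)(8.8) = 25.8133 and PS = (1/2)(5.8667)(35.2) = 103.2533, so total surplus = 129.0667.

129.07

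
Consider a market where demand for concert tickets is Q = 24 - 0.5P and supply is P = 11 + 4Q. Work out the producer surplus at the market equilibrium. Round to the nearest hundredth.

Rewriting demand in inverse form: P = 48 - 2Q.
Setting demand equal to supply, 37 = 6Q, so Q* = 6.1667 and P* = 35.6667.
The supply curve's price intercept is 11, so PS = (1/2)(Q*)(P* - 11) = (1/2)(6.1667)(24.6667) = 76.0556.

76.06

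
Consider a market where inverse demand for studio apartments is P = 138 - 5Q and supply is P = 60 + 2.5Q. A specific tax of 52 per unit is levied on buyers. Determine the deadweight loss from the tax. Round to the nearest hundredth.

Pre-tax equilibrium: 138 - 5Q = 60 + 2.5Q gives Q* = 10.4, P* = 86.
A tax on buyers shifts demand down by 52: (138 - 52) - 5Q = 60 + 2.5Q, so Q_t = 3.4667. Buyers pay P_b = 120.6667; sellers receive P_s = P_b - 52 = 68.6667.
The welfare triangle lost has base Q* - Q_t = 6.9333 and height t = 52, so DWL = (1/2)(6.9333)(52) = 180.2667.

180.27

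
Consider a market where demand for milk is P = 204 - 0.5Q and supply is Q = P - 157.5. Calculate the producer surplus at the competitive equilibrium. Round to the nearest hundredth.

480.50

Rewriting supply in inverse form: P = 157.5 + Q.
Setting demand equal to supply, 46.5 = 1.5Q, so Q* = 31 and P* = 188.5.
The supply curve's price intercept is 157.5, so PS = (1/2)(Q*)(P* - 157.5) = (1/2)(31)(31) = 480.5.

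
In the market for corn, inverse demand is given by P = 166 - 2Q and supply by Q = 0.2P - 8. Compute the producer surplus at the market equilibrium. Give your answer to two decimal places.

Rewriting supply in inverse form: P = 40 + 5Q.
Setting demand equal to supply, 126 = 7Q, so Q* = 18 and P* = 130.
PS is the area between P* and the supply curve from 0 to Q*: (1/2)(18)(90) = 810.

810.00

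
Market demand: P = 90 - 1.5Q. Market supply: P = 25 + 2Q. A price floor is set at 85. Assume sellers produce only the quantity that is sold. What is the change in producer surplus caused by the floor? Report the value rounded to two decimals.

-156.01

Without the control, 90 - 1.5Q = 25 + 2Q so Q* = 18.5714 and P* = 62.1429.
At P = 85, buyers demand (90 - 85)/1.5 = 3.3333 while sellers would supply more, so the quantity traded is 3.3333 at price 85.
PS goes from (1/2)(18.5714)(37.1429) = 344.898 to 188.8889 (computed as (85 - 25)(3.3333) - (1/2)(2)(3.3333)^2), a change of -156.0091.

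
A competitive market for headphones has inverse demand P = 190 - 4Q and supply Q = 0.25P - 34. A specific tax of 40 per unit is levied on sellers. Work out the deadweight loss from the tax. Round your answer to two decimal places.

100.00

Rewriting supply in inverse form: P = 136 + 4Q.
Without the tax, 190 - 4Q = 136 + 4Q so Q* = 6.75 and P* = 163.
With the tax, sellers need 40 more per unit: 190 - 4Q = 136 + 4Q + 40, so Q_t = 1.75. Buyers pay P_b = 183; sellers receive P_s = P_b - 40 = 143.
Deadweight loss is the triangle between the curves from Q_t to Q*: (1/2)(6.75 - 1.75)(40) = 100.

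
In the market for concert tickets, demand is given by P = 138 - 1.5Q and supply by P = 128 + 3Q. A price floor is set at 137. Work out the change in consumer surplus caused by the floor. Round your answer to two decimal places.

Free-market equilibrium: 138 - 1.5Q = 128 + 3Q gives Q* = 2.2222, P* = 134.6667.
At the floor price 137, quantity demanded is (138 - 137)/1.5 = 0.6667; demand is the short side, so Q = 0.6667 trades at P = 137.
CS goes from (1/2)(2.2222)(3.3333) = 3.7037 to 0.3333 (computed as (138 - 137)(0.6667) - (1/2)(1.5)(0.6667)^2), a change of -3.3704.

-3.37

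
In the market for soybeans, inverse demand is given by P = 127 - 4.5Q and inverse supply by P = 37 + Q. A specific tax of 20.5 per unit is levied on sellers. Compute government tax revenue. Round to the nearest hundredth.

Without the tax, 127 - 4.5Q = 37 + Q so Q* = 16.3636 and P* = 53.3636.
With the tax, sellers need 20.5 more per unit: 127 - 4.5Q = 37 + Q + 20.5, so Q_t = 12.6364. Buyers pay P_b = 70.1364; sellers receive P_s = P_b - 20.5 = 49.6364.
Tax revenue = t x Q_t = 20.5 x 12.6364 = 259.0455.

259.05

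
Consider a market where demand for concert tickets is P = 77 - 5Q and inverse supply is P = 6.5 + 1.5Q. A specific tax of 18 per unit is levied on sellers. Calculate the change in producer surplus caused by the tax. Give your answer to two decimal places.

Pre-tax equilibrium: 77 - 5Q = 6.5 + 1.5Q gives Q* = 10.8462, P* = 22.7692.
With the tax, sellers need 18 more per unit: 77 - 5Q = 6.5 + 1.5Q + 18, so Q_t = 8.0769. Buyers pay P_b = 36.6154; sellers receive P_s = P_b - 18 = 18.6154.
Producers lose the trapezoid between P_s and P* out to Q_t plus the triangle from Q_t to Q*: change in PS = 48.9275 - 88.2293 = -39.3018.

-39.30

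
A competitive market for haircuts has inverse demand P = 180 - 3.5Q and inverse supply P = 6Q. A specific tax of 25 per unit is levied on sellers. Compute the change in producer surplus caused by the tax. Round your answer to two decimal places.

-278.39

Pre-tax equilibrium: 180 - 3.5Q = 6Q gives Q* = 18.9474, P* = 113.6842.
A tax on sellers shifts supply up by 25: 180 - 3.5Q = 6Q + 25, so Q_t = 16.3158. Buyers pay P_b = 122.8947; sellers receive P_s = P_b - 25 = 97.8947.
PS falls from (1/2)(18.9474)(113.6842) = 1077.0083 to (1/2)(16.3158)(97.8947) = 798.615, a change of -278.3934.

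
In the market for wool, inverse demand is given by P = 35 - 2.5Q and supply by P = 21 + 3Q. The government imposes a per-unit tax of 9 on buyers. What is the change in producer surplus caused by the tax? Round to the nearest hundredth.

Without the tax, 35 - 2.5Q = 21 + 3Q so Q* = 2.5455 and P* = 28.6364.
A tax on buyers shifts demand down by 9: (35 - 9) - 2.5Q = 21 + 3Q, so Q_t = 0.9091. Buyers pay P_b = 32.7273; sellers receive P_s = P_b - 9 = 23.7273.
Producers lose the trapezoid between P_s and P* out to Q_t plus the triangle from Q_t to Q*: change in PS = 1.2397 - 9.719 = -8.4793.

-8.48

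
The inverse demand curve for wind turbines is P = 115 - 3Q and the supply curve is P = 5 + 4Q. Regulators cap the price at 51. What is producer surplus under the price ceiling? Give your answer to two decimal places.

264.50

Without the control, 115 - 3Q = 5 + 4Q so Q* = 15.7143 and P* = 67.8571.
At the ceiling price 51, quantity supplied is (51 - 5)/4 = 11.5; supply is the short side, so Q = 11.5 trades at P = 51.
PS is the triangle above supply below 51: (1/2)(11.5)(51 - 5) = 264.5.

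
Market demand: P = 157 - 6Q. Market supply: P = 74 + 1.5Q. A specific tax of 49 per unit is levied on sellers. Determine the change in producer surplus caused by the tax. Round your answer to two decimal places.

Without the tax, 157 - 6Q = 74 + 1.5Q so Q* = 11.0667 and P* = 90.6.
A tax on sellers shifts supply up by 49: 157 - 6Q = 74 + 1.5Q + 49, so Q_t = 4.5333. Buyers pay P_b = 129.8; sellers receive P_s = P_b - 49 = 80.8.
PS falls from (1/2)(11.0667)(16.6) = 91.8533 to (1/2)(4.5333)(6.8) = 15.4133, a change of -76.44.

-76.44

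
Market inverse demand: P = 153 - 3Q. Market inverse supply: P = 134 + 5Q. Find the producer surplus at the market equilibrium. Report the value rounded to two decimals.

Equilibrium: 153 - 3Q = 134 + 5Q, so Q* = 2.375 and P* = 145.875.
Producer surplus is the triangle above supply below P*: (1/2)(2.375)(145.875 - 134) = (1/2)(2.375)(11.875) = 14.1016.

14.10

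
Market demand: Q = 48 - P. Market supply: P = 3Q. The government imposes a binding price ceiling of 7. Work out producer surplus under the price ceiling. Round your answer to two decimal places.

8.17

Rewriting demand in inverse form: P = 48 - Q.
Free-market equilibrium: 48 - Q = 3Q gives Q* = 12, P* = 36.
At the ceiling price 7, quantity supplied is (7 - 0)/3 = 2.3333; supply is the short side, so Q = 2.3333 trades at P = 7.
PS is the triangle above supply below 7: (1/2)(2.3333)(7 - 0) = 8.1667.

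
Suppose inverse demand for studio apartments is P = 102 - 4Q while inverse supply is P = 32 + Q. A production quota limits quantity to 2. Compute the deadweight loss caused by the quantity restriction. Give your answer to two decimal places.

Unrestricted equilibrium: Q* = (102 - 32)/(4 + 1) = 14.
At Q = 2 the demand price is 102 - 4(2) = 94 and the supply price is 32 + (2) = 34.
Deadweight loss is the triangle between the curves from 2 to 14: (1/2)(94 - 34)(14 - 2) = 360.

360.00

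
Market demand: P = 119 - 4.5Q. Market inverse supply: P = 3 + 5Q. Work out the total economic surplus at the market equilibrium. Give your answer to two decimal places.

708.21

Setting demand equal to supply, 116 = 9.5Q, so Q* = 12.2105 and P* = 64.0526.
Total surplus is the full triangle between the curves from 0 to Q*: (1/2)(12.2105)(119 - 3) = 708.2105.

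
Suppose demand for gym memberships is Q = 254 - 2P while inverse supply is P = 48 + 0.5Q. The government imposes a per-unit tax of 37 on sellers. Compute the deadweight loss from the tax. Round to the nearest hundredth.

Rewriting demand in inverse form: P = 127 - 0.5Q.
Pre-tax equilibrium: 127 - 0.5Q = 48 + 0.5Q gives Q* = 79, P* = 87.5.
A tax on sellers shifts supply up by 37: 127 - 0.5Q = 48 + 0.5Q + 37, so Q_t = 42. Buyers pay P_b = 106; sellers receive P_s = P_b - 37 = 69.
Deadweight loss is the triangle between the curves from Q_t to Q*: (1/2)(79 - 42)(37) = 684.5.

684.50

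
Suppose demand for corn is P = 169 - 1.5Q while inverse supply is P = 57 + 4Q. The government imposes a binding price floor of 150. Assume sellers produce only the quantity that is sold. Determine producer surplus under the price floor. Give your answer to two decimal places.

Without the control, 169 - 1.5Q = 57 + 4Q so Q* = 20.3636 and P* = 138.4545.
At the floor price 150, quantity demanded is (169 - 150)/1.5 = 12.6667; demand is the short side, so Q = 12.6667 trades at P = 150.
The supply price at Q = 12.6667 is 107.6667. PS is the trapezoid between 150 and supply over [0, 12.6667]: (1/2)[(150 - 57) + (150 - 107.6667)](12.6667) = 857.1111.

857.11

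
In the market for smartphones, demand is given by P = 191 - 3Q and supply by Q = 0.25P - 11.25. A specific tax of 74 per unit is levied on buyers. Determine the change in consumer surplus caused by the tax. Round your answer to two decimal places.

Rewriting supply in inverse form: P = 45 + 4Q.
Without the tax, 191 - 3Q = 45 + 4Q so Q* = 20.8571 and P* = 128.4286.
A tax on buyers shifts demand down by 74: (191 - 74) - 3Q = 45 + 4Q, so Q_t = 10.2857. Buyers pay P_b = 160.1429; sellers receive P_s = P_b - 74 = 86.1429.
Consumers lose the trapezoid between P* and P_b out to Q_t plus the triangle from Q_t to Q*: change in CS = 158.6939 - 652.5306 = -493.8367.

-493.84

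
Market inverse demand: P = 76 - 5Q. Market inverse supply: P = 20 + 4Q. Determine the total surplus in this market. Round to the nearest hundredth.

Setting demand equal to supply, 56 = 9Q, so Q* = 6.2222 and P* = 44.8889.
CS = (1/2)(6.2222)(31.1111) = 96.7901 and PS = (1/2)(6.2222)(24.8889) = 77.4321, so total surplus = 174.2222.

174.22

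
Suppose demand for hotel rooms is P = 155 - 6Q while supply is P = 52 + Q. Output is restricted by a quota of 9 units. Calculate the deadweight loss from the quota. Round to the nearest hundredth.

114.29

Without the quota, 155 - 6Q = 52 + Q gives Q* = 14.7143.
At Q = 9 the demand price is 155 - 6(9) = 101 and the supply price is 52 + (9) = 61.
Deadweight loss is the triangle between the curves from 9 to 14.7143: (1/2)(101 - 61)(14.7143 - 9) = 114.2857.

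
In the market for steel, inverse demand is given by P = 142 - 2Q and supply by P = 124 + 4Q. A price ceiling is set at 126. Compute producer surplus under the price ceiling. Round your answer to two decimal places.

0.50

Free-market equilibrium: 142 - 2Q = 124 + 4Q gives Q* = 3, P* = 136.
At P = 126, sellers supply (126 - 124)/4 = 0.5 while buyers want more, so the quantity traded is 0.5 at price 126.
PS is the triangle above supply below 126: (1/2)(0.5)(126 - 124) = 0.5.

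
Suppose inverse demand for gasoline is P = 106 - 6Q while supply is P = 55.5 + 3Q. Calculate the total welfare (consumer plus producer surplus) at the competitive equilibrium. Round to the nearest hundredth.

Equilibrium: 106 - 6Q = 55.5 + 3Q, so Q* = 5.6111 and P* = 72.3333.
CS = (1/2)(5.6111)(33.6667) = 94.4537 and PS = (1/2)(5.6111)(16.8333) = 47.2269, so total surplus = 141.6806.

141.68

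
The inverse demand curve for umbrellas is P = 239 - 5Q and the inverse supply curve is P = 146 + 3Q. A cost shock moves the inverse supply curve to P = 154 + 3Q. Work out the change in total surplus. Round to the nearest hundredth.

-89.00

Initial equilibrium: Q_0 = 11.625, P_0 = 180.875; CS_0 = (1/2)(11.625)(58.125) = 337.8516, PS_0 = (1/2)(11.625)(34.875) = 202.7109.
New equilibrium: 239 - 5Q = 154 + 3Q gives Q_1 = 10.625, P_1 = 185.875; CS_1 = 282.2266, PS_1 = 169.3359.
Change in total surplus = (282.2266 + 169.3359) - (337.8516 + 202.7109) = -89.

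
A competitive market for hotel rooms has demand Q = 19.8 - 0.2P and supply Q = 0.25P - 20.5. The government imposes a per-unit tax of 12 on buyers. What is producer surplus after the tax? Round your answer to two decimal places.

0.62

Rewriting demand in inverse form: P = 99 - 5Q.
Rewriting supply in inverse form: P = 82 + 4Q.
Pre-tax equilibrium: 99 - 5Q = 82 + 4Q gives Q* = 1.8889, P* = 89.5556.
With the tax, buyers' net willingness to pay falls by 12: (99 - 12) - 5Q = 82 + 4Q, so Q_t = 0.5556. Buyers pay P_b = 96.2222; sellers receive P_s = P_b - 12 = 84.2222.
PS = (1/2)(Q_t)(P_s - 82) = (1/2)(0.5556)(2.2222) = 0.6173.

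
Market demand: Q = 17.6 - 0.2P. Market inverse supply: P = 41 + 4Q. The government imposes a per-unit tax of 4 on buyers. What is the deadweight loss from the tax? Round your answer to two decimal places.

Rewriting demand in inverse form: P = 88 - 5Q.
Pre-tax equilibrium: 88 - 5Q = 41 + 4Q gives Q* = 5.2222, P* = 61.8889.
With the tax, buyers' net willingness to pay falls by 4: (88 - 4) - 5Q = 41 + 4Q, so Q_t = 4.7778. Buyers pay P_b = 64.1111; sellers receive P_s = P_b - 4 = 60.1111.
The welfare triangle lost has base Q* - Q_t = 0.4444 and height t = 4, so DWL = (1/2)(0.4444)(4) = 0.8889.

0.89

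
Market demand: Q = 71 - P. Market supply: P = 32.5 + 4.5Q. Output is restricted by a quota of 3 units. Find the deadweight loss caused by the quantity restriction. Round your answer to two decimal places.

Rewriting demand in inverse form: P = 71 - Q.
Unrestricted equilibrium: Q* = (71 - 32.5)/(1 + 4.5) = 7.
At Q = 3 the demand price is 71 - (3) = 68 and the supply price is 32.5 + 4.5(3) = 46.
Deadweight loss is the triangle between the curves from 3 to 7: (1/2)(68 - 46)(7 - 3) = 44.

44.00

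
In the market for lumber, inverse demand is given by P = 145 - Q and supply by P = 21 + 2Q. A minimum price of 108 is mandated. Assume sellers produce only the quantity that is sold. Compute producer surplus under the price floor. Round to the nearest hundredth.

Without the control, 145 - Q = 21 + 2Q so Q* = 41.3333 and P* = 103.6667.
At the floor price 108, quantity demanded is (145 - 108)/1 = 37; demand is the short side, so Q = 37 trades at P = 108.
The supply price at Q = 37 is 95. PS is the trapezoid between 108 and supply over [0, 37]: (1/2)[(108 - 21) + (108 - 95)](37) = 1850.

1850.00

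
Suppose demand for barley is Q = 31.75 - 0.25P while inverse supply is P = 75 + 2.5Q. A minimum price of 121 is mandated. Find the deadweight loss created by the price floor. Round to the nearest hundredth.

137.31

Rewriting demand in inverse form: P = 127 - 4Q.
Without the control, 127 - 4Q = 75 + 2.5Q so Q* = 8 and P* = 95.
At P = 121, buyers demand (127 - 121)/4 = 1.5 while sellers would supply more, so the quantity traded is 1.5 at price 121.
The lost-trades triangle has base Q* - 1.5 = 6.5 and height equal to the gap between the curves at Q = 1.5, which is 121 - 78.75 = 42.25. DWL = (1/2)(6.5)(42.25) = 137.3125.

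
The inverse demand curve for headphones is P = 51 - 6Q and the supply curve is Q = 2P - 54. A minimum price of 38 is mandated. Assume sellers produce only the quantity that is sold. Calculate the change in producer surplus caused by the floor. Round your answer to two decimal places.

19.25

Rewriting supply in inverse form: P = 27 + 0.5Q.
Without the control, 51 - 6Q = 27 + 0.5Q so Q* = 3.6923 and P* = 28.8462.
At the floor price 38, quantity demanded is (51 - 38)/6 = 2.1667; demand is the short side, so Q = 2.1667 trades at P = 38.
PS goes from (1/2)(3.6923)(1.8462) = 3.4083 to 22.6597 (computed as (38 - 27)(2.1667) - (1/2)(0.5)(2.1667)^2), a change of 19.2514.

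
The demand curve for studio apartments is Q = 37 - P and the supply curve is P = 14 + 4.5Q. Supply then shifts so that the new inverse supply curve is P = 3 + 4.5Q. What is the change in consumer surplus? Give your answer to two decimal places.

Rewriting demand in inverse form: P = 37 - Q.
Initial equilibrium: Q_0 = 4.1818, P_0 = 32.8182; CS_0 = (1/2)(4.1818)(4.1818) = 8.7438, PS_0 = (1/2)(4.1818)(18.8182) = 39.3471.
New equilibrium: 37 - Q = 3 + 4.5Q gives Q_1 = 6.1818, P_1 = 30.8182; CS_1 = 19.1074, PS_1 = 85.9835.
Change in consumer surplus = 19.1074 - 8.7438 = 10.3636.

10.36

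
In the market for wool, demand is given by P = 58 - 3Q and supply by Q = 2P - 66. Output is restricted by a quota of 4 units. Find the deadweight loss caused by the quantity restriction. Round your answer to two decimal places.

17.29

Rewriting supply in inverse form: P = 33 + 0.5Q.
Without the quota, 58 - 3Q = 33 + 0.5Q gives Q* = 7.1429.
At Q = 4 the demand price is 58 - 3(4) = 46 and the supply price is 33 + 0.5(4) = 35.
Deadweight loss is the triangle between the curves from 4 to 7.1429: (1/2)(46 - 35)(7.1429 - 4) = 17.2857.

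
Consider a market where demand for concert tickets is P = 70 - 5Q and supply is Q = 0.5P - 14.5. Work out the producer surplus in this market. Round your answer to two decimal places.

Rewriting supply in inverse form: P = 29 + 2Q.
Setting demand equal to supply, 41 = 7Q, so Q* = 5.8571 and P* = 40.7143.
Producer surplus is the triangle above supply below P*: (1/2)(5.8571)(40.7143 - 29) = (1/2)(5.8571)(11.7143) = 34.3061.

34.31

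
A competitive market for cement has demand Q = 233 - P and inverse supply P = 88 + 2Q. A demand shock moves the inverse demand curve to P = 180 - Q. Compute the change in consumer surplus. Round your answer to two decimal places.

-697.83

Rewriting demand in inverse form: P = 233 - Q.
Initial equilibrium: Q_0 = 48.3333, P_0 = 184.6667; CS_0 = (1/2)(48.3333)(48.3333) = 1168.0556, PS_0 = (1/2)(48.3333)(96.6667) = 2336.1111.
New equilibrium: 180 - Q = 88 + 2Q gives Q_1 = 30.6667, P_1 = 149.3333; CS_1 = 470.2222, PS_1 = 940.4444.
Change in consumer surplus = 470.2222 - 1168.0556 = -697.8333.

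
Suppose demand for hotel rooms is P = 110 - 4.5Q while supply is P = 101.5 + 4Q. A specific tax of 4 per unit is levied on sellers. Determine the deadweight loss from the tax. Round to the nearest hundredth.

0.94

Without the tax, 110 - 4.5Q = 101.5 + 4Q so Q* = 1 and P* = 105.5.
A tax on sellers shifts supply up by 4: 110 - 4.5Q = 101.5 + 4Q + 4, so Q_t = 0.5294. Buyers pay P_b = 107.6176; sellers receive P_s = P_b - 4 = 103.6176.
The welfare triangle lost has base Q* - Q_t = 0.4706 and height t = 4, so DWL = (1/2)(0.4706)(4) = 0.9412.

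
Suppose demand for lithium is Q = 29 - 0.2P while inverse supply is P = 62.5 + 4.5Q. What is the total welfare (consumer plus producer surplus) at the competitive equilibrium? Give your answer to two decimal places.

Rewriting demand in inverse form: P = 145 - 5Q.
Set 145 - 5Q = 62.5 + 4.5Q, which gives 82.5 = 9.5Q, so Q* = 8.6842 and P* = 145 - 5(8.6842) = 101.5789.
CS = (1/2)(8.6842)(43.4211) = 188.5388 and PS = (1/2)(8.6842)(39.0789) = 169.6849, so total surplus = 358.2237.

358.22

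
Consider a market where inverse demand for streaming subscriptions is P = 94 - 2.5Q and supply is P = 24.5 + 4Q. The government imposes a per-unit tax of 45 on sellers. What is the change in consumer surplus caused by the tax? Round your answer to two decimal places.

-125.15

Pre-tax equilibrium: 94 - 2.5Q = 24.5 + 4Q gives Q* = 10.6923, P* = 67.2692.
With the tax, sellers need 45 more per unit: 94 - 2.5Q = 24.5 + 4Q + 45, so Q_t = 3.7692. Buyers pay P_b = 84.5769; sellers receive P_s = P_b - 45 = 39.5769.
Consumers lose the trapezoid between P* and P_b out to Q_t plus the triangle from Q_t to Q*: change in CS = 17.7589 - 142.9068 = -125.1479.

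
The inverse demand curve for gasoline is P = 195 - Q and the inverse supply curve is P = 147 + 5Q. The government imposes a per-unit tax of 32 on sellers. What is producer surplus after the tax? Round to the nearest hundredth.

Without the tax, 195 - Q = 147 + 5Q so Q* = 8 and P* = 187.
A tax on sellers shifts supply up by 32: 195 - Q = 147 + 5Q + 32, so Q_t = 2.6667. Buyers pay P_b = 192.3333; sellers receive P_s = P_b - 32 = 160.3333.
Producer surplus is the triangle above supply below P_s: (1/2)(2.6667)(160.3333 - 147) = 17.7778.

17.78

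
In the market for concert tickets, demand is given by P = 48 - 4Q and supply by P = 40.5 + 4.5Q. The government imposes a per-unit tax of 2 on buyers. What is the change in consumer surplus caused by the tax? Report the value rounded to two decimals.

-0.72

Without the tax, 48 - 4Q = 40.5 + 4.5Q so Q* = 0.8824 and P* = 44.4706.
With the tax, buyers' net willingness to pay falls by 2: (48 - 2) - 4Q = 40.5 + 4.5Q, so Q_t = 0.6471. Buyers pay P_b = 45.4118; sellers receive P_s = P_b - 2 = 43.4118.
CS falls from (1/2)(0.8824)(3.5294) = 1.5571 to (1/2)(0.6471)(2.5882) = 0.8374, a change of -0.7197.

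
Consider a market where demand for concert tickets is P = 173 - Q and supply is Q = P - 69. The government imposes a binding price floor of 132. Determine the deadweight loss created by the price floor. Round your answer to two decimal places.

Rewriting supply in inverse form: P = 69 + Q.
Free-market equilibrium: 173 - Q = 69 + Q gives Q* = 52, P* = 121.
At the floor price 132, quantity demanded is (173 - 132)/1 = 41; demand is the short side, so Q = 41 trades at P = 132.
At Q = 41 the demand price is 132 and the supply price is 110. Deadweight loss is the triangle between the curves from 41 to 52: (1/2)(132 - 110)(52 - 41) = 121.

121.00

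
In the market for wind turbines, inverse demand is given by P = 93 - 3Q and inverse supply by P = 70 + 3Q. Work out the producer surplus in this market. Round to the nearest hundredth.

22.04

Setting demand equal to supply, 23 = 6Q, so Q* = 3.8333 and P* = 81.5.
The supply curve's price intercept is 70, so PS = (1/2)(Q*)(P* - 70) = (1/2)(3.8333)(11.5) = 22.0417.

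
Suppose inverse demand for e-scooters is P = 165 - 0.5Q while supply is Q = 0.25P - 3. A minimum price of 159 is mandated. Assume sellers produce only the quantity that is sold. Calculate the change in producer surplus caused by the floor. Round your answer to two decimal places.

-836.00

Rewriting supply in inverse form: P = 12 + 4Q.
Without the control, 165 - 0.5Q = 12 + 4Q so Q* = 34 and P* = 148.
At the floor price 159, quantity demanded is (165 - 159)/0.5 = 12; demand is the short side, so Q = 12 trades at P = 159.
PS goes from (1/2)(34)(136) = 2312 to 1476 (computed as (159 - 12)(12) - (1/2)(4)(12)^2), a change of -836.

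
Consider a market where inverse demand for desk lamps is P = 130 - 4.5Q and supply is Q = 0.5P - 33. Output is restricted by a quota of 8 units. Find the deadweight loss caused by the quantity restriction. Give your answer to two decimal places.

Rewriting supply in inverse form: P = 66 + 2Q.
Unrestricted equilibrium: Q* = (130 - 66)/(4.5 + 2) = 9.8462.
At Q = 8 the demand price is 130 - 4.5(8) = 94 and the supply price is 66 + 2(8) = 82.
DWL = (1/2)(gap between curves at 8) x (Q* - 8) = (1/2)(12)(1.8462) = 11.0769.

11.08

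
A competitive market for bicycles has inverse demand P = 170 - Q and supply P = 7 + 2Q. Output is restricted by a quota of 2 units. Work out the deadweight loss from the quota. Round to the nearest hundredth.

Unrestricted equilibrium: Q* = (170 - 7)/(1 + 2) = 54.3333.
At Q = 2 the demand price is 170 - (2) = 168 and the supply price is 7 + 2(2) = 11.
DWL = (1/2)(gap between curves at 2) x (Q* - 2) = (1/2)(157)(52.3333) = 4108.1667.

4108.17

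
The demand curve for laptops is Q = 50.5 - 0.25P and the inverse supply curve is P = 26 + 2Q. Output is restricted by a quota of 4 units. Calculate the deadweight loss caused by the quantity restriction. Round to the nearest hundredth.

Rewriting demand in inverse form: P = 202 - 4Q.
Unrestricted equilibrium: Q* = (202 - 26)/(4 + 2) = 29.3333.
At Q = 4 the demand price is 202 - 4(4) = 186 and the supply price is 26 + 2(4) = 34.
DWL = (1/2)(gap between curves at 4) x (Q* - 4) = (1/2)(152)(25.3333) = 1925.3333.

1925.33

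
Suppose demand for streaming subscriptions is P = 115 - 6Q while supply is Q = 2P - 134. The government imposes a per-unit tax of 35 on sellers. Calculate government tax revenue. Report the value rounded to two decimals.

Rewriting supply in inverse form: P = 67 + 0.5Q.
Without the tax, 115 - 6Q = 67 + 0.5Q so Q* = 7.3846 and P* = 70.6923.
With the tax, sellers need 35 more per unit: 115 - 6Q = 67 + 0.5Q + 35, so Q_t = 2. Buyers pay P_b = 103; sellers receive P_s = P_b - 35 = 68.
Tax revenue = t x Q_t = 35 x 2 = 70.

70.00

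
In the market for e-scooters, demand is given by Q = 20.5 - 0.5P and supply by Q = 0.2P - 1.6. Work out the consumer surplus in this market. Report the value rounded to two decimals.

22.22

Rewriting demand in inverse form: P = 41 - 2Q.
Rewriting supply in inverse form: P = 8 + 5Q.
Set 41 - 2Q = 8 + 5Q, which gives 33 = 7Q, so Q* = 4.7143 and P* = 41 - 2(4.7143) = 31.5714.
Consumer surplus is the triangle under demand above P*: (1/2)(4.7143)(41 - 31.5714) = (1/2)(4.7143)(9.4286) = 22.2245.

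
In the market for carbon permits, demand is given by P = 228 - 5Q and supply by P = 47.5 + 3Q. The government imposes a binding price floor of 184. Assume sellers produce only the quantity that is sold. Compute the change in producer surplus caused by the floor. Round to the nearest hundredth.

321.44

Without the control, 228 - 5Q = 47.5 + 3Q so Q* = 22.5625 and P* = 115.1875.
At the floor price 184, quantity demanded is (228 - 184)/5 = 8.8; demand is the short side, so Q = 8.8 trades at P = 184.
PS goes from (1/2)(22.5625)(67.6875) = 763.5996 to 1085.04 (computed as (184 - 47.5)(8.8) - (1/2)(3)(8.8)^2), a change of 321.4404.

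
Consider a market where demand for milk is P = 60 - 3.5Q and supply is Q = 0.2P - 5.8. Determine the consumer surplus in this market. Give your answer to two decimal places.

23.28

Rewriting supply in inverse form: P = 29 + 5Q.
Setting demand equal to supply, 31 = 8.5Q, so Q* = 3.6471 and P* = 47.2353.
The demand choke price is 60, so CS = (1/2)(Q*)(60 - P*) = (1/2)(3.6471)(12.7647) = 23.2768.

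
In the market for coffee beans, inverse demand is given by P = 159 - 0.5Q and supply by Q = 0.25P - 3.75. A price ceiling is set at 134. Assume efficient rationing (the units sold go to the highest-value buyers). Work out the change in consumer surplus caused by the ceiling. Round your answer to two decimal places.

Rewriting supply in inverse form: P = 15 + 4Q.
Without the control, 159 - 0.5Q = 15 + 4Q so Q* = 32 and P* = 143.
At P = 134, sellers supply (134 - 15)/4 = 29.75 while buyers want more, so the quantity traded is 29.75 at price 134.
CS goes from (1/2)(32)(16) = 256 to 522.4844 (computed as (159 - 134)(29.75) - (1/2)(0.5)(29.75)^2), a change of 266.4844.

266.48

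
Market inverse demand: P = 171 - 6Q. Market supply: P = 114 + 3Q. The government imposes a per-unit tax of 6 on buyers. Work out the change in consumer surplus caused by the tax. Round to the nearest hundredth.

-24.00

Without the tax, 171 - 6Q = 114 + 3Q so Q* = 6.3333 and P* = 133.
A tax on buyers shifts demand down by 6: (171 - 6) - 6Q = 114 + 3Q, so Q_t = 5.6667. Buyers pay P_b = 137; sellers receive P_s = P_b - 6 = 131.
CS falls from (1/2)(6.3333)(38) = 120.3333 to (1/2)(5.6667)(34) = 96.3333, a change of -24.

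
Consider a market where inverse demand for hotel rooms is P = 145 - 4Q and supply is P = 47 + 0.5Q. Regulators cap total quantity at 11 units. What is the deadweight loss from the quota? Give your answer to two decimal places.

Without the quota, 145 - 4Q = 47 + 0.5Q gives Q* = 21.7778.
At Q = 11 the demand price is 145 - 4(11) = 101 and the supply price is 47 + 0.5(11) = 52.5.
Deadweight loss is the triangle between the curves from 11 to 21.7778: (1/2)(101 - 52.5)(21.7778 - 11) = 261.3611.

261.36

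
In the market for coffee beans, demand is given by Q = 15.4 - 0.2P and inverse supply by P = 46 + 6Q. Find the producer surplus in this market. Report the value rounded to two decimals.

23.83

Rewriting demand in inverse form: P = 77 - 5Q.
Setting demand equal to supply, 31 = 11Q, so Q* = 2.8182 and P* = 62.9091.
Producer surplus is the triangle above supply below P*: (1/2)(2.8182)(62.9091 - 46) = (1/2)(2.8182)(16.9091) = 23.8264.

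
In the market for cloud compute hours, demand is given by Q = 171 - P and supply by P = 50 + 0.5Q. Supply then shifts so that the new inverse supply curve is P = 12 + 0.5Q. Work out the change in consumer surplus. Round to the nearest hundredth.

2364.44

Rewriting demand in inverse form: P = 171 - Q.
Initial equilibrium: Q_0 = 80.6667, P_0 = 90.3333; CS_0 = (1/2)(80.6667)(80.6667) = 3253.5556, PS_0 = (1/2)(80.6667)(40.3333) = 1626.7778.
New equilibrium: 171 - Q = 12 + 0.5Q gives Q_1 = 106, P_1 = 65; CS_1 = 5618, PS_1 = 2809.
Change in consumer surplus = 5618 - 3253.5556 = 2364.4444.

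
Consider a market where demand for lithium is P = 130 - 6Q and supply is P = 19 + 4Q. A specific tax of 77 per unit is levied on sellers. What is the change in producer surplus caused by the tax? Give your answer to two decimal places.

-223.30

Without the tax, 130 - 6Q = 19 + 4Q so Q* = 11.1 and P* = 63.4.
A tax on sellers shifts supply up by 77: 130 - 6Q = 19 + 4Q + 77, so Q_t = 3.4. Buyers pay P_b = 109.6; sellers receive P_s = P_b - 77 = 32.6.
PS falls from (1/2)(11.1)(44.4) = 246.42 to (1/2)(3.4)(13.6) = 23.12, a change of -223.3.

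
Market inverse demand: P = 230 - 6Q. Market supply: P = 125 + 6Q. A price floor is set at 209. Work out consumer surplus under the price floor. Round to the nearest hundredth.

Without the control, 230 - 6Q = 125 + 6Q so Q* = 8.75 and P* = 177.5.
At P = 209, buyers demand (230 - 209)/6 = 3.5 while sellers would supply more, so the quantity traded is 3.5 at price 209.
CS is the triangle under demand above 209: (1/2)(3.5)(230 - 209) = 36.75.

36.75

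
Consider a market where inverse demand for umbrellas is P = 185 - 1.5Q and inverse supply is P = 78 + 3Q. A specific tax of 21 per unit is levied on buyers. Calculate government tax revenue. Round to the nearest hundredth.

Without the tax, 185 - 1.5Q = 78 + 3Q so Q* = 23.7778 and P* = 149.3333.
A tax on buyers shifts demand down by 21: (185 - 21) - 1.5Q = 78 + 3Q, so Q_t = 19.1111. Buyers pay P_b = 156.3333; sellers receive P_s = P_b - 21 = 135.3333.
Tax revenue = t x Q_t = 21 x 19.1111 = 401.3333.

401.33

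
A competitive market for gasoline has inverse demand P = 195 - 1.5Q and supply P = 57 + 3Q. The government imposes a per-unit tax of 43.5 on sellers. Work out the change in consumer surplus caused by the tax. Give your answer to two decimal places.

Without the tax, 195 - 1.5Q = 57 + 3Q so Q* = 30.6667 and P* = 149.
With the tax, sellers need 43.5 more per unit: 195 - 1.5Q = 57 + 3Q + 43.5, so Q_t = 21. Buyers pay P_b = 163.5; sellers receive P_s = P_b - 43.5 = 120.
Consumers lose the trapezoid between P* and P_b out to Q_t plus the triangle from Q_t to Q*: change in CS = 330.75 - 705.3333 = -374.5833.

-374.58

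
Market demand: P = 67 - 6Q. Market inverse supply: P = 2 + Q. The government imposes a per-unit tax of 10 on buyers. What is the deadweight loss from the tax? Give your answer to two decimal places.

7.14

Without the tax, 67 - 6Q = 2 + Q so Q* = 9.2857 and P* = 11.2857.
A tax on buyers shifts demand down by 10: (67 - 10) - 6Q = 2 + Q, so Q_t = 7.8571. Buyers pay P_b = 19.8571; sellers receive P_s = P_b - 10 = 9.8571.
The welfare triangle lost has base Q* - Q_t = 1.4286 and height t = 10, so DWL = (1/2)(1.4286)(10) = 7.1429.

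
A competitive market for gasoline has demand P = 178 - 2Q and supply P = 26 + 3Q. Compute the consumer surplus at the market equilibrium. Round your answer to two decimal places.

924.16

Equilibrium: 178 - 2Q = 26 + 3Q, so Q* = 30.4 and P* = 117.2.
The demand choke price is 178, so CS = (1/2)(Q*)(178 - P*) = (1/2)(30.4)(60.8) = 924.16.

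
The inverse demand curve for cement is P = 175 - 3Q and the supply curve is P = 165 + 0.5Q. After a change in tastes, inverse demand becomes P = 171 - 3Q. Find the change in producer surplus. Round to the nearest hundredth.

Initial equilibrium: Q_0 = 2.8571, P_0 = 166.4286; CS_0 = (1/2)(2.8571)(8.5714) = 12.2449, PS_0 = (1/2)(2.8571)(1.4286) = 2.0408.
New equilibrium: 171 - 3Q = 165 + 0.5Q gives Q_1 = 1.7143, P_1 = 165.8571; CS_1 = 4.4082, PS_1 = 0.7347.
Change in producer surplus = 0.7347 - 2.0408 = -1.3061.

-1.31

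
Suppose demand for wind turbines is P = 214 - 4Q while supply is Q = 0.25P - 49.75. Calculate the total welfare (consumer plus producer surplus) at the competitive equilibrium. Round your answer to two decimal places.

Rewriting supply in inverse form: P = 199 + 4Q.
Setting demand equal to supply, 15 = 8Q, so Q* = 1.875 and P* = 206.5.
Total surplus is the full triangle between the curves from 0 to Q*: (1/2)(1.875)(214 - 199) = 14.0625.

14.06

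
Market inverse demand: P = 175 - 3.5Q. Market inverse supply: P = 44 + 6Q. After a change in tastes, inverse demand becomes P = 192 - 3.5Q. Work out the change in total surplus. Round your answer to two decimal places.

Initial equilibrium: Q_0 = 13.7895, P_0 = 126.7368; CS_0 = (1/2)(13.7895)(48.2632) = 332.7618, PS_0 = (1/2)(13.7895)(82.7368) = 570.4488.
New equilibrium: 192 - 3.5Q = 44 + 6Q gives Q_1 = 15.5789, P_1 = 137.4737; CS_1 = 424.7313, PS_1 = 728.1108.
Change in total surplus = (424.7313 + 728.1108) - (332.7618 + 570.4488) = 249.6316.

249.63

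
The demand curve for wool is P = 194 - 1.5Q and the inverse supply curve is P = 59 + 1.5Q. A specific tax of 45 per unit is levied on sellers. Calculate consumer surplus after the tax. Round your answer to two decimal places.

675.00

Pre-tax equilibrium: 194 - 1.5Q = 59 + 1.5Q gives Q* = 45, P* = 126.5.
A tax on sellers shifts supply up by 45: 194 - 1.5Q = 59 + 1.5Q + 45, so Q_t = 30. Buyers pay P_b = 149; sellers receive P_s = P_b - 45 = 104.
Consumer surplus is the triangle under demand above P_b: (1/2)(30)(194 - 149) = 675.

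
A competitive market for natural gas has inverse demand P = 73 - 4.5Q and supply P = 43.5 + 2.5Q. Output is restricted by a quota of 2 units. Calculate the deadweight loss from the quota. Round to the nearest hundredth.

17.16

Unrestricted equilibrium: Q* = (73 - 43.5)/(4.5 + 2.5) = 4.2143.
At Q = 2 the demand price is 73 - 4.5(2) = 64 and the supply price is 43.5 + 2.5(2) = 48.5.
Deadweight loss is the triangle between the curves from 2 to 4.2143: (1/2)(64 - 48.5)(4.2143 - 2) = 17.1607.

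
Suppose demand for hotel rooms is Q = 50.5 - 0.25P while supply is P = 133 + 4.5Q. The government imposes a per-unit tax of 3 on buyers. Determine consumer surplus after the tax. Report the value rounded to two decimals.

120.58

Rewriting demand in inverse form: P = 202 - 4Q.
Without the tax, 202 - 4Q = 133 + 4.5Q so Q* = 8.1176 and P* = 169.5294.
With the tax, buyers' net willingness to pay falls by 3: (202 - 3) - 4Q = 133 + 4.5Q, so Q_t = 7.7647. Buyers pay P_b = 170.9412; sellers receive P_s = P_b - 3 = 167.9412.
CS = (1/2)(Q_t)(202 - P_b) = (1/2)(7.7647)(31.0588) = 120.5813.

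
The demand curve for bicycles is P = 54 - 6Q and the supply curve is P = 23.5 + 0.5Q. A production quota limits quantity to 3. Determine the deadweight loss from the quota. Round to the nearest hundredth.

Without the quota, 54 - 6Q = 23.5 + 0.5Q gives Q* = 4.6923.
At Q = 3 the demand price is 54 - 6(3) = 36 and the supply price is 23.5 + 0.5(3) = 25.
DWL = (1/2)(gap between curves at 3) x (Q* - 3) = (1/2)(11)(1.6923) = 9.3077.

9.31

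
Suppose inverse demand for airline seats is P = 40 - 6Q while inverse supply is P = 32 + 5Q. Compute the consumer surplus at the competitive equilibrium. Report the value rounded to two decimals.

Equilibrium: 40 - 6Q = 32 + 5Q, so Q* = 0.7273 and P* = 35.6364.
CS is the area between the demand curve and P* from 0 to Q*: (1/2)(0.7273)(4.3636) = 1.5868.

1.59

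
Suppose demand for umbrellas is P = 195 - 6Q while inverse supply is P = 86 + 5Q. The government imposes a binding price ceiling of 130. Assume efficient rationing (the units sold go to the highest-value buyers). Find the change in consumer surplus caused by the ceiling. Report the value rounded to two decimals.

45.11

Without the control, 195 - 6Q = 86 + 5Q so Q* = 9.9091 and P* = 135.5455.
At P = 130, sellers supply (130 - 86)/5 = 8.8 while buyers want more, so the quantity traded is 8.8 at price 130.
CS goes from (1/2)(9.9091)(59.4545) = 294.5702 to 339.68 (computed as (195 - 130)(8.8) - (1/2)(6)(8.8)^2), a change of 45.1098.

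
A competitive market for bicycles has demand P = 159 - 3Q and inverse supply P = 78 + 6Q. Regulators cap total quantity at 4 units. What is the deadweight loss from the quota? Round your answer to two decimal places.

Without the quota, 159 - 3Q = 78 + 6Q gives Q* = 9.
At Q = 4 the demand price is 159 - 3(4) = 147 and the supply price is 78 + 6(4) = 102.
DWL = (1/2)(gap between curves at 4) x (Q* - 4) = (1/2)(45)(5) = 112.5.

112.50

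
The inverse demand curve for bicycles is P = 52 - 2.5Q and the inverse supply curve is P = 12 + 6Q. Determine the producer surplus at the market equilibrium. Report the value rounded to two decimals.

66.44

Set 52 - 2.5Q = 12 + 6Q, which gives 40 = 8.5Q, so Q* = 4.7059 and P* = 52 - 2.5(4.7059) = 40.2353.
PS is the area between P* and the supply curve from 0 to Q*: (1/2)(4.7059)(28.2353) = 66.436.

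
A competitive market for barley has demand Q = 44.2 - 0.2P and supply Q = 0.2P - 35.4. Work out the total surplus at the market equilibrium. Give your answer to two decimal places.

96.80

Rewriting demand in inverse form: P = 221 - 5Q.
Rewriting supply in inverse form: P = 177 + 5Q.
Setting demand equal to supply, 44 = 10Q, so Q* = 4.4 and P* = 199.
Total surplus is the full triangle between the curves from 0 to Q*: (1/2)(4.4)(221 - 177) = 96.8.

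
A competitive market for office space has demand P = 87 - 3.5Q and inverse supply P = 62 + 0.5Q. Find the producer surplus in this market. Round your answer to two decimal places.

Equilibrium: 87 - 3.5Q = 62 + 0.5Q, so Q* = 6.25 and P* = 65.125.
PS is the area between P* and the supply curve from 0 to Q*: (1/2)(6.25)(3.125) = 9.7656.

9.77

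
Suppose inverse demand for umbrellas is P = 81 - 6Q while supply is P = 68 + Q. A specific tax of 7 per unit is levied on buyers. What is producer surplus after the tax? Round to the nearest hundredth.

Without the tax, 81 - 6Q = 68 + Q so Q* = 1.8571 and P* = 69.8571.
A tax on buyers shifts demand down by 7: (81 - 7) - 6Q = 68 + Q, so Q_t = 0.8571. Buyers pay P_b = 75.8571; sellers receive P_s = P_b - 7 = 68.8571.
Producer surplus is the triangle above supply below P_s: (1/2)(0.8571)(68.8571 - 68) = 0.3673.

0.37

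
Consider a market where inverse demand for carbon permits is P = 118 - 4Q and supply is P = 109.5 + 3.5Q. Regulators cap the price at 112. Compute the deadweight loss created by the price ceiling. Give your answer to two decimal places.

Without the control, 118 - 4Q = 109.5 + 3.5Q so Q* = 1.1333 and P* = 113.4667.
At P = 112, sellers supply (112 - 109.5)/3.5 = 0.7143 while buyers want more, so the quantity traded is 0.7143 at price 112.
At Q = 0.7143 the demand price is 115.1429 and the supply price is 112. Deadweight loss is the triangle between the curves from 0.7143 to 1.1333: (1/2)(115.1429 - 112)(1.1333 - 0.7143) = 0.6585.

0.66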